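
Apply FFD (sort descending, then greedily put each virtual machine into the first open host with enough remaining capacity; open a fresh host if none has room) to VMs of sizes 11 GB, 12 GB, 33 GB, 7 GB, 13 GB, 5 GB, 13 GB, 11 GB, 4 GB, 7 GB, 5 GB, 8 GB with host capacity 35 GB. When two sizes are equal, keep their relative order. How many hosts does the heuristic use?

Sorted descending: 33, 13, 13, 12, 11, 11, 8, 7, 7, 5, 5, 4.
  33 → host 1 (new)  [load 33/35]
  13 → host 2 (new)  [load 13/35]
  13 → host 2  [load 26/35]
  12 → host 3 (new)  [load 12/35]
  11 → host 3  [load 23/35]
  11 → host 3  [load 34/35]
  8 → host 2  [load 34/35]
  7 → host 4 (new)  [load 7/35]
  7 → host 4  [load 14/35]
  5 → host 4  [load 19/35]
  5 → host 4  [load 24/35]
  4 → host 4  [load 28/35]
4 hosts opened.

4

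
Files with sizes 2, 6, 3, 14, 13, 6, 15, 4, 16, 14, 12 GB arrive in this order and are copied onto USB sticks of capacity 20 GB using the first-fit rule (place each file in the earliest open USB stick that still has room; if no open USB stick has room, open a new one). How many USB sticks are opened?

7

  2 → USB stick 1 (new)  [load 2/20]
  6 → USB stick 1  [load 8/20]
  3 → USB stick 1  [load 11/20]
  14 → USB stick 2 (new)  [load 14/20]
  13 → USB stick 3 (new)  [load 13/20]
  6 → USB stick 1  [load 17/20]
  15 → USB stick 4 (new)  [load 15/20]
  4 → USB stick 2  [load 18/20]
  16 → USB stick 5 (new)  [load 16/20]
  14 → USB stick 6 (new)  [load 14/20]
  12 → USB stick 7 (new)  [load 12/20]
7 USB sticks opened.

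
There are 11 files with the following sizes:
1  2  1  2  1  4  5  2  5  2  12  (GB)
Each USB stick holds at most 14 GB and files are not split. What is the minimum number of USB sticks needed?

3

Total = 12 + 5 + 5 + 4 + 2 + 2 + 2 + 2 + 1 + 1 + 1 = 37 GB.
Lower bound: ⌈37/14⌉ = 3 USB sticks.
A packing using 3 USB sticks:
  USB stick 1: 12 + 2 = 14
  USB stick 2: 5 + 5 + 4 = 14
  USB stick 3: 2 + 2 + 2 + 1 + 1 + 1 = 9
This matches the lower bound, so 3 is optimal.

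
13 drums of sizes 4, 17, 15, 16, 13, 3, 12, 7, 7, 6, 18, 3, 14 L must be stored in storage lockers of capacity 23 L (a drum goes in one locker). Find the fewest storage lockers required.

7

Total = 18 + 17 + 16 + 15 + 14 + 13 + 12 + 7 + 7 + 6 + 4 + 3 + 3 = 135 L.
Lower bound: ⌈135/23⌉ = 6 storage lockers.
Also, 7 drums each exceed 23/2 L, and no two of those can share a locker, so at least 7 storage lockers are needed.
A packing using 7 storage lockers:
  locker 1: 18 + 4 = 22
  locker 2: 17 + 6 = 23
  locker 3: 16 + 7 = 23
  locker 4: 15 + 7 = 22
  locker 5: 14 + 3 + 3 = 20
  locker 6: 13 = 13
  locker 7: 12 = 12
This matches the lower bound, so 7 is optimal.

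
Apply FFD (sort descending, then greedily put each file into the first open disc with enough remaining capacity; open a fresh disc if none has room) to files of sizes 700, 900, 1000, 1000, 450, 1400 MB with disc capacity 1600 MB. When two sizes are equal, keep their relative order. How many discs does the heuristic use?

4

Sorted descending: 1400, 1000, 1000, 900, 700, 450.
  1400 → disc 1 (new)  [load 1400/1600]
  1000 → disc 2 (new)  [load 1000/1600]
  1000 → disc 3 (new)  [load 1000/1600]
  900 → disc 4 (new)  [load 900/1600]
  700 → disc 4  [load 1600/1600]
  450 → disc 2  [load 1450/1600]
4 discs opened.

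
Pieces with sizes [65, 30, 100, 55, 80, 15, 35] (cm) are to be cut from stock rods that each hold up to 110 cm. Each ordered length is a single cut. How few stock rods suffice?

4

Total = 100 + 80 + 65 + 55 + 35 + 30 + 15 = 380 cm.
Lower bound: ⌈380/110⌉ = 4 stock rods.
A packing using 4 stock rods:
  stock rod 1: 100 = 100
  stock rod 2: 80 + 30 = 110
  stock rod 3: 65 + 35 = 100
  stock rod 4: 55 + 15 = 70
This matches the lower bound, so 4 is optimal.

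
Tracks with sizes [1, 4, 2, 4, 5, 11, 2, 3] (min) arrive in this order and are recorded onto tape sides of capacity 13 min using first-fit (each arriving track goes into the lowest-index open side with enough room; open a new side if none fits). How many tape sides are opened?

3

  1 → side 1 (new)  [load 1/13]
  4 → side 1  [load 5/13]
  2 → side 1  [load 7/13]
  4 → side 1  [load 11/13]
  5 → side 2 (new)  [load 5/13]
  11 → side 3 (new)  [load 11/13]
  2 → side 1  [load 13/13]
  3 → side 2  [load 8/13]
3 tape sides opened.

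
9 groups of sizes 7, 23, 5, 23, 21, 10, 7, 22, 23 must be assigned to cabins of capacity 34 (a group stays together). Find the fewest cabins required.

Total = 23 + 23 + 23 + 22 + 21 + 10 + 7 + 7 + 5 = 141.
Lower bound: ⌈141/34⌉ = 5 cabins.
A packing using 5 cabins:
  cabin 1: 23 + 10 = 33
  cabin 2: 23 + 7 = 30
  cabin 3: 23 + 7 = 30
  cabin 4: 22 + 5 = 27
  cabin 5: 21 = 21
This matches the lower bound, so 5 is optimal.

5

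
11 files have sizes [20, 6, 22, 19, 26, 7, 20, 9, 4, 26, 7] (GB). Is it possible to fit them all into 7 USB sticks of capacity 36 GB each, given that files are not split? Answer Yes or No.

Yes

A valid assignment using 6 USB sticks:
  USB stick 1: 26 + 9 = 35
  USB stick 2: 26 + 7 = 33
  USB stick 3: 22 + 7 + 6 = 35
  USB stick 4: 20 + 4 = 24
  USB stick 5: 20 = 20
  USB stick 6: 19 = 19
That uses only 6 ≤ 7, so 7 USB sticks are enough.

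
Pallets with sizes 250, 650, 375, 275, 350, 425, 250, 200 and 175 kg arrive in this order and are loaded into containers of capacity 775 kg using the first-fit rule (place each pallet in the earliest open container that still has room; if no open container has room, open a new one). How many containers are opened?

5

  250 → container 1 (new)  [load 250/775]
  650 → container 2 (new)  [load 650/775]
  375 → container 1  [load 625/775]
  275 → container 3 (new)  [load 275/775]
  350 → container 3  [load 625/775]
  425 → container 4 (new)  [load 425/775]
  250 → container 4  [load 675/775]
  200 → container 5 (new)  [load 200/775]
  175 → container 5  [load 375/775]
5 containers opened.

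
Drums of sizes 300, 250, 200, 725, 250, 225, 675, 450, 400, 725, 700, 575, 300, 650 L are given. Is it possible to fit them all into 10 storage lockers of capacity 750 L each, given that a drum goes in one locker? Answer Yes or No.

Yes

A valid assignment using 10 storage lockers:
  locker 1: 725 = 725
  locker 2: 725 = 725
  locker 3: 700 = 700
  locker 4: 675 = 675
  locker 5: 650 = 650
  locker 6: 575 = 575
  locker 7: 450 + 300 = 750
  locker 8: 400 + 300 = 700
  locker 9: 250 + 250 + 225 = 725
  locker 10: 200 = 200
Every load is within 750 L, so 10 storage lockers suffice.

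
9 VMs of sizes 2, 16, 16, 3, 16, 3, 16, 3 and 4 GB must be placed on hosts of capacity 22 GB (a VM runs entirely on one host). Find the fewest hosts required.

4

Total = 16 + 16 + 16 + 16 + 4 + 3 + 3 + 3 + 2 = 79 GB.
Lower bound: ⌈79/22⌉ = 4 hosts.
A packing using 4 hosts:
  host 1: 16 + 4 + 2 = 22
  host 2: 16 + 3 + 3 = 22
  host 3: 16 + 3 = 19
  host 4: 16 = 16
This matches the lower bound, so 4 is optimal.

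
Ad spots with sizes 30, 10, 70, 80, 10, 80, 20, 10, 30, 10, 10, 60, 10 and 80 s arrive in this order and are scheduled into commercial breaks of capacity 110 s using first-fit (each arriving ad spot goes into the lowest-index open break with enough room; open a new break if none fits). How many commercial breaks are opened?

  30 → break 1 (new)  [load 30/110]
  10 → break 1  [load 40/110]
  70 → break 1  [load 110/110]
  80 → break 2 (new)  [load 80/110]
  10 → break 2  [load 90/110]
  80 → break 3 (new)  [load 80/110]
  20 → break 2  [load 110/110]
  10 → break 3  [load 90/110]
  30 → break 4 (new)  [load 30/110]
  10 → break 3  [load 100/110]
  10 → break 3  [load 110/110]
  60 → break 4  [load 90/110]
  10 → break 4  [load 100/110]
  80 → break 5 (new)  [load 80/110]
5 commercial breaks opened.

5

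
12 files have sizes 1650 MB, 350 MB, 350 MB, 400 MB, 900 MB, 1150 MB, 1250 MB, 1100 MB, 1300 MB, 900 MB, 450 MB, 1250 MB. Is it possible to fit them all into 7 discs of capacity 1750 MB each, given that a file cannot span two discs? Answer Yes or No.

No

Total = 11050 MB; ⌈11050/1750⌉ = 7.
8 files each exceed half the capacity and cannot share a disc, forcing at least 8 discs.
At least 8 discs are required, but only 7 are allowed.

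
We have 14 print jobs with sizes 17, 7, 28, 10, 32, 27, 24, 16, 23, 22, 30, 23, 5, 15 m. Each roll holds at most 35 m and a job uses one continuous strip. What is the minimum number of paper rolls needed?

Total = 32 + 30 + 28 + 27 + 24 + 23 + 23 + 22 + 17 + 16 + 15 + 10 + 7 + 5 = 279 m.
Lower bound: ⌈279/35⌉ = 8 paper rolls.
A packing using 10 paper rolls:
  roll 1: 32 = 32
  roll 2: 30 + 5 = 35
  roll 3: 28 + 7 = 35
  roll 4: 27 = 27
  roll 5: 24 + 10 = 34
  roll 6: 23 = 23
  roll 7: 23 = 23
  roll 8: 22 = 22
  roll 9: 17 + 16 = 33
  roll 10: 15 = 15
No arrangement into 9 paper rolls stays within capacity, so 10 is optimal.

10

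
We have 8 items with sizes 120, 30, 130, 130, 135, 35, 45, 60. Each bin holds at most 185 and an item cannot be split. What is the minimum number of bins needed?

Total = 135 + 130 + 130 + 120 + 60 + 45 + 35 + 30 = 685.
Lower bound: ⌈685/185⌉ = 4 bins.
A packing using 4 bins:
  bin 1: 135 + 45 = 180
  bin 2: 130 + 35 = 165
  bin 3: 130 + 30 = 160
  bin 4: 120 + 60 = 180
This matches the lower bound, so 4 is optimal.

4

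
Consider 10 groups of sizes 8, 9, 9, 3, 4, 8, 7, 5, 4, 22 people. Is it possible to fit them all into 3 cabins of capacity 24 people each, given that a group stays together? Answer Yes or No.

No

Total = 79 people; ⌈79/24⌉ = 4.
At least 4 cabins are required, but only 3 are allowed.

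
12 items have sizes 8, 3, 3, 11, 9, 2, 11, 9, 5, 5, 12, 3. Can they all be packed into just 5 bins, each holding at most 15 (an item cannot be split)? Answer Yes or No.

Total = 81; ⌈81/15⌉ = 6.
At least 6 bins are required, but only 5 are allowed.

No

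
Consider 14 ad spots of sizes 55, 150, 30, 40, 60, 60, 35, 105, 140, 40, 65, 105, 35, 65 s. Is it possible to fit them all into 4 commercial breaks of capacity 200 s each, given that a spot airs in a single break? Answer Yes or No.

No

Total = 985 s; ⌈985/200⌉ = 5.
At least 5 commercial breaks are required, but only 4 are allowed.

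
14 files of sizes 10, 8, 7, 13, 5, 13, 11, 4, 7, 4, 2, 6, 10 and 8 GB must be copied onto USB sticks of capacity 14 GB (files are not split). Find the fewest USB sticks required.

Total = 13 + 13 + 11 + 10 + 10 + 8 + 8 + 7 + 7 + 6 + 5 + 4 + 4 + 2 = 108 GB.
Lower bound: ⌈108/14⌉ = 8 USB sticks.
A packing using 8 USB sticks:
  USB stick 1: 13 = 13
  USB stick 2: 13 = 13
  USB stick 3: 11 + 2 = 13
  USB stick 4: 10 + 4 = 14
  USB stick 5: 10 + 4 = 14
  USB stick 6: 8 + 6 = 14
  USB stick 7: 8 + 5 = 13
  USB stick 8: 7 + 7 = 14
This matches the lower bound, so 8 is optimal.

8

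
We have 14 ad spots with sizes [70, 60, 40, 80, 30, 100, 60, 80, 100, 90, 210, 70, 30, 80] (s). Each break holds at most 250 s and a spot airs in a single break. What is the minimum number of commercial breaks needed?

Total = 210 + 100 + 100 + 90 + 80 + 80 + 80 + 70 + 70 + 60 + 60 + 40 + 30 + 30 = 1100 s.
Lower bound: ⌈1100/250⌉ = 5 commercial breaks.
A packing using 5 commercial breaks:
  break 1: 210 + 40 = 250
  break 2: 100 + 100 + 30 = 230
  break 3: 90 + 80 + 80 = 250
  break 4: 80 + 70 + 70 + 30 = 250
  break 5: 60 + 60 = 120
This matches the lower bound, so 5 is optimal.

5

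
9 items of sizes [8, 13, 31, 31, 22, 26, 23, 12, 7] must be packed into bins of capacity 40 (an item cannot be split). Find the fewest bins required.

5

Total = 31 + 31 + 26 + 23 + 22 + 13 + 12 + 8 + 7 = 173.
Lower bound: ⌈173/40⌉ = 5 bins.
A packing using 5 bins:
  bin 1: 31 + 8 = 39
  bin 2: 31 + 7 = 38
  bin 3: 26 + 13 = 39
  bin 4: 23 + 12 = 35
  bin 5: 22 = 22
This matches the lower bound, so 5 is optimal.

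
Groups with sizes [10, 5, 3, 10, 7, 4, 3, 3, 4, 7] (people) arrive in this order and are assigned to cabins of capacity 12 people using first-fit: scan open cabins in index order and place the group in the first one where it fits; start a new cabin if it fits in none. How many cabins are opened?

  10 → cabin 1 (new)  [load 10/12]
  5 → cabin 2 (new)  [load 5/12]
  3 → cabin 2  [load 8/12]
  10 → cabin 3 (new)  [load 10/12]
  7 → cabin 4 (new)  [load 7/12]
  4 → cabin 2  [load 12/12]
  3 → cabin 4  [load 10/12]
  3 → cabin 5 (new)  [load 3/12]
  4 → cabin 5  [load 7/12]
  7 → cabin 6 (new)  [load 7/12]
6 cabins opened.

6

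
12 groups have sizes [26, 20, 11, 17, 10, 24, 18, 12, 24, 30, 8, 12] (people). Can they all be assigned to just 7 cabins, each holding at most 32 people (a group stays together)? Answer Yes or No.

Total = 212 people; ⌈212/32⌉ = 7.
The bound of 7 does not rule out 7, but exhaustive search shows no assignment into 7 cabins of capacity 32 people exists — the minimum is 8.

No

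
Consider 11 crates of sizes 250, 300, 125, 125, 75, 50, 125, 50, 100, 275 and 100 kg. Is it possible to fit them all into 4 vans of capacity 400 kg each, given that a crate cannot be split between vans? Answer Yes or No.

Yes

A valid assignment using 4 vans:
  van 1: 300 + 100 = 400
  van 2: 275 + 125 = 400
  van 3: 250 + 125 = 375
  van 4: 125 + 100 + 75 + 50 + 50 = 400
Every load is within 400 kg, so 4 vans suffice.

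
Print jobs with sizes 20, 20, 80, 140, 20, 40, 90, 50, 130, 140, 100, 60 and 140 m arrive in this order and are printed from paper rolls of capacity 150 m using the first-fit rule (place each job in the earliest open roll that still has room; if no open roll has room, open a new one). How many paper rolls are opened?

  20 → roll 1 (new)  [load 20/150]
  20 → roll 1  [load 40/150]
  80 → roll 1  [load 120/150]
  140 → roll 2 (new)  [load 140/150]
  20 → roll 1  [load 140/150]
  40 → roll 3 (new)  [load 40/150]
  90 → roll 3  [load 130/150]
  50 → roll 4 (new)  [load 50/150]
  130 → roll 5 (new)  [load 130/150]
  140 → roll 6 (new)  [load 140/150]
  100 → roll 4  [load 150/150]
  60 → roll 7 (new)  [load 60/150]
  140 → roll 8 (new)  [load 140/150]
8 paper rolls opened.

8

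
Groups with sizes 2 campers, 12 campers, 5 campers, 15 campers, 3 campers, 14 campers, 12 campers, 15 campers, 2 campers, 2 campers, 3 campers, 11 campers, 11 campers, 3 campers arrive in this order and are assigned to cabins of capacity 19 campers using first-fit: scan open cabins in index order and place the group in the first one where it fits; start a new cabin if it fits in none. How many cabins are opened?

7

  2 → cabin 1 (new)  [load 2/19]
  12 → cabin 1  [load 14/19]
  5 → cabin 1  [load 19/19]
  15 → cabin 2 (new)  [load 15/19]
  3 → cabin 2  [load 18/19]
  14 → cabin 3 (new)  [load 14/19]
  12 → cabin 4 (new)  [load 12/19]
  15 → cabin 5 (new)  [load 15/19]
  2 → cabin 3  [load 16/19]
  2 → cabin 3  [load 18/19]
  3 → cabin 4  [load 15/19]
  11 → cabin 6 (new)  [load 11/19]
  11 → cabin 7 (new)  [load 11/19]
  3 → cabin 4  [load 18/19]
7 cabins opened.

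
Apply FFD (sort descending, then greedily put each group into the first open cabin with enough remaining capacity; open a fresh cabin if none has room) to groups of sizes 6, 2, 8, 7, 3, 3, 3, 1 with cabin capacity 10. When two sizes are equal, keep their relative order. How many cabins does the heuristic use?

4

Sorted descending: 8, 7, 6, 3, 3, 3, 2, 1.
  8 → cabin 1 (new)  [load 8/10]
  7 → cabin 2 (new)  [load 7/10]
  6 → cabin 3 (new)  [load 6/10]
  3 → cabin 2  [load 10/10]
  3 → cabin 3  [load 9/10]
  3 → cabin 4 (new)  [load 3/10]
  2 → cabin 1  [load 10/10]
  1 → cabin 3  [load 10/10]
4 cabins opened.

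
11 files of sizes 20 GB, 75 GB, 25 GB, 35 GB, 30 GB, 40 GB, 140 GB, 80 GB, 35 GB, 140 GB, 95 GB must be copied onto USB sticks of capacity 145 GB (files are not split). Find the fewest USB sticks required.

5

Total = 140 + 140 + 95 + 80 + 75 + 40 + 35 + 35 + 30 + 25 + 20 = 715 GB.
Lower bound: ⌈715/145⌉ = 5 USB sticks.
A packing using 5 USB sticks:
  USB stick 1: 140 = 140
  USB stick 2: 140 = 140
  USB stick 3: 95 + 30 + 20 = 145
  USB stick 4: 80 + 40 + 25 = 145
  USB stick 5: 75 + 35 + 35 = 145
This matches the lower bound, so 5 is optimal.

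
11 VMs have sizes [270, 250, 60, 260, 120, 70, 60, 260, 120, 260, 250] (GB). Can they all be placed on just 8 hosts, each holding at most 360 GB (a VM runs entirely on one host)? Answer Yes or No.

A valid assignment using 7 hosts:
  host 1: 270 + 70 = 340
  host 2: 260 + 60 = 320
  host 3: 260 + 60 = 320
  host 4: 260 = 260
  host 5: 250 = 250
  host 6: 250 = 250
  host 7: 120 + 120 = 240
That uses only 7 ≤ 8, so 8 hosts are enough.

Yes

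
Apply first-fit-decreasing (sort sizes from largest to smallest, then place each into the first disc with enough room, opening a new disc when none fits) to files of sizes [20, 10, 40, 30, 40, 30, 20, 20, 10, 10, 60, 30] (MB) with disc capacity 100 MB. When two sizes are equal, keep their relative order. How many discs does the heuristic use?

Sorted descending: 60, 40, 40, 30, 30, 30, 20, 20, 20, 10, 10, 10.
  60 → disc 1 (new)  [load 60/100]
  40 → disc 1  [load 100/100]
  40 → disc 2 (new)  [load 40/100]
  30 → disc 2  [load 70/100]
  30 → disc 2  [load 100/100]
  30 → disc 3 (new)  [load 30/100]
  20 → disc 3  [load 50/100]
  20 → disc 3  [load 70/100]
  20 → disc 3  [load 90/100]
  10 → disc 3  [load 100/100]
  10 → disc 4 (new)  [load 10/100]
  10 → disc 4  [load 20/100]
4 discs opened.

4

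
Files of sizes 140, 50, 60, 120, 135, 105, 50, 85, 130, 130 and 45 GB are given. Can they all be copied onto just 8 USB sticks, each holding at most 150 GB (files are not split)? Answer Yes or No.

Yes

A valid assignment using 8 USB sticks:
  USB stick 1: 140 = 140
  USB stick 2: 135 = 135
  USB stick 3: 130 = 130
  USB stick 4: 130 = 130
  USB stick 5: 120 = 120
  USB stick 6: 105 + 45 = 150
  USB stick 7: 85 + 60 = 145
  USB stick 8: 50 + 50 = 100
Every load is within 150 GB, so 8 USB sticks suffice.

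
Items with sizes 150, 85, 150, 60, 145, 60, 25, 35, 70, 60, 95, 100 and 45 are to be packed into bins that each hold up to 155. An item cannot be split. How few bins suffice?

Total = 150 + 150 + 145 + 100 + 95 + 85 + 70 + 60 + 60 + 60 + 45 + 35 + 25 = 1080.
Lower bound: ⌈1080/155⌉ = 7 bins.
A packing using 8 bins:
  bin 1: 150 = 150
  bin 2: 150 = 150
  bin 3: 145 = 145
  bin 4: 100 + 45 = 145
  bin 5: 95 + 60 = 155
  bin 6: 85 + 70 = 155
  bin 7: 60 + 60 + 35 = 155
  bin 8: 25 = 25
No arrangement into 7 bins stays within capacity, so 8 is optimal.

8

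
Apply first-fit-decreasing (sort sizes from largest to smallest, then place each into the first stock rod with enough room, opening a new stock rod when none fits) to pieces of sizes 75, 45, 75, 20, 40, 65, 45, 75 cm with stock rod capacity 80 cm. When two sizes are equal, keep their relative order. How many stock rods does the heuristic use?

7

Sorted descending: 75, 75, 75, 65, 45, 45, 40, 20.
  75 → stock rod 1 (new)  [load 75/80]
  75 → stock rod 2 (new)  [load 75/80]
  75 → stock rod 3 (new)  [load 75/80]
  65 → stock rod 4 (new)  [load 65/80]
  45 → stock rod 5 (new)  [load 45/80]
  45 → stock rod 6 (new)  [load 45/80]
  40 → stock rod 7 (new)  [load 40/80]
  20 → stock rod 5  [load 65/80]
7 stock rods opened.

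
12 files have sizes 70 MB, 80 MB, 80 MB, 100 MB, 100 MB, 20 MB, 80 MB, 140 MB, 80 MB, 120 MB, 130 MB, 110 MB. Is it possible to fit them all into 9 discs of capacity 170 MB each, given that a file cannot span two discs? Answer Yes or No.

Yes

A valid assignment using 8 discs:
  disc 1: 140 + 20 = 160
  disc 2: 130 = 130
  disc 3: 120 = 120
  disc 4: 110 = 110
  disc 5: 100 + 70 = 170
  disc 6: 100 = 100
  disc 7: 80 + 80 = 160
  disc 8: 80 + 80 = 160
That uses only 8 ≤ 9, so 9 discs are enough.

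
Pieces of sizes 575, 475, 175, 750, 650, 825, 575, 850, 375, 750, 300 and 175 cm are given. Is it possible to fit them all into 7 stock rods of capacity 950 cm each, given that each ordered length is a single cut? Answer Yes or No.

Total = 6475 cm; ⌈6475/950⌉ = 7.
The bound of 7 does not rule out 7, but exhaustive search shows no assignment into 7 stock rods of capacity 950 cm exists — the minimum is 8.

No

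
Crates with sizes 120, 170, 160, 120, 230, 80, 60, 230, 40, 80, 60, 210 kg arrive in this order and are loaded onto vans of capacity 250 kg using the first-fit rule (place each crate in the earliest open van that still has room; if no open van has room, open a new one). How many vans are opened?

  120 → van 1 (new)  [load 120/250]
  170 → van 2 (new)  [load 170/250]
  160 → van 3 (new)  [load 160/250]
  120 → van 1  [load 240/250]
  230 → van 4 (new)  [load 230/250]
  80 → van 2  [load 250/250]
  60 → van 3  [load 220/250]
  230 → van 5 (new)  [load 230/250]
  40 → van 6 (new)  [load 40/250]
  80 → van 6  [load 120/250]
  60 → van 6  [load 180/250]
  210 → van 7 (new)  [load 210/250]
7 vans opened.

7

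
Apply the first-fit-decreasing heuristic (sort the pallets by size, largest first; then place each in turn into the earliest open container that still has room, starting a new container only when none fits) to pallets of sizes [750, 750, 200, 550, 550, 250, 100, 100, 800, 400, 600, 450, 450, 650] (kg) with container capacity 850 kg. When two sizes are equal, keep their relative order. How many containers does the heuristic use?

Sorted descending: 800, 750, 750, 650, 600, 550, 550, 450, 450, 400, 250, 200, 100, 100.
  800 → container 1 (new)  [load 800/850]
  750 → container 2 (new)  [load 750/850]
  750 → container 3 (new)  [load 750/850]
  650 → container 4 (new)  [load 650/850]
  600 → container 5 (new)  [load 600/850]
  550 → container 6 (new)  [load 550/850]
  550 → container 7 (new)  [load 550/850]
  450 → container 8 (new)  [load 450/850]
  450 → container 9 (new)  [load 450/850]
  400 → container 8  [load 850/850]
  250 → container 5  [load 850/850]
  200 → container 4  [load 850/850]
  100 → container 2  [load 850/850]
  100 → container 3  [load 850/850]
9 containers opened.

9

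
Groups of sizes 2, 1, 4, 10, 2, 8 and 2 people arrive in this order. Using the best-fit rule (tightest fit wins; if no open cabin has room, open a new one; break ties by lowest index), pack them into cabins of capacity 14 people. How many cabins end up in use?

  2 → cabin 1 (new)  [load 2/14]
  1 → cabin 1  [load 3/14]
  4 → cabin 1  [load 7/14]
  10 → cabin 2 (new)  [load 10/14]
  2 → cabin 2  [load 12/14]
  8 → cabin 3 (new)  [load 8/14]
  2 → cabin 2  [load 14/14]
3 cabins opened.

3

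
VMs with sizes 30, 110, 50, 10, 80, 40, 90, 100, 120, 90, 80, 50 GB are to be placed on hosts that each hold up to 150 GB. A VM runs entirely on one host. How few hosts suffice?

Total = 120 + 110 + 100 + 90 + 90 + 80 + 80 + 50 + 50 + 40 + 30 + 10 = 850 GB.
Lower bound: ⌈850/150⌉ = 6 hosts.
Also, 7 VMs each exceed 75 GB, and no two of those can share a host, so at least 7 hosts are needed.
A packing using 7 hosts:
  host 1: 120 + 30 = 150
  host 2: 110 + 40 = 150
  host 3: 100 + 50 = 150
  host 4: 90 + 50 + 10 = 150
  host 5: 90 = 90
  host 6: 80 = 80
  host 7: 80 = 80
This matches the lower bound, so 7 is optimal.

7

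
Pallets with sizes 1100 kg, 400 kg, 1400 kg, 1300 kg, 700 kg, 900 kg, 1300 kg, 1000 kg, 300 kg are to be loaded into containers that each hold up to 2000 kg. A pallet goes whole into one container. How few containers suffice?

Total = 1400 + 1300 + 1300 + 1100 + 1000 + 900 + 700 + 400 + 300 = 8400 kg.
Lower bound: ⌈8400/2000⌉ = 5 containers.
A packing using 5 containers:
  container 1: 1400 + 400 = 1800
  container 2: 1300 + 700 = 2000
  container 3: 1300 + 300 = 1600
  container 4: 1100 + 900 = 2000
  container 5: 1000 = 1000
This matches the lower bound, so 5 is optimal.

5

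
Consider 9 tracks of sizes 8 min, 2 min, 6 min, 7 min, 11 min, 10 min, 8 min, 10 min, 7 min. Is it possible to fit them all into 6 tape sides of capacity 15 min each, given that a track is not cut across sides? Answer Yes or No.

Yes

A valid assignment using 6 tape sides:
  side 1: 11 + 2 = 13
  side 2: 10 = 10
  side 3: 10 = 10
  side 4: 8 + 7 = 15
  side 5: 8 + 7 = 15
  side 6: 6 = 6
Every load is within 15 min, so 6 tape sides suffice.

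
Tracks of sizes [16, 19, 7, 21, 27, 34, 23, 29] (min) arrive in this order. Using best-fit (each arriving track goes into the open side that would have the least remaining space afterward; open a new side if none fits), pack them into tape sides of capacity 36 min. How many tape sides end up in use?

  16 → side 1 (new)  [load 16/36]
  19 → side 1  [load 35/36]
  7 → side 2 (new)  [load 7/36]
  21 → side 2  [load 28/36]
  27 → side 3 (new)  [load 27/36]
  34 → side 4 (new)  [load 34/36]
  23 → side 5 (new)  [load 23/36]
  29 → side 6 (new)  [load 29/36]
6 tape sides opened.

6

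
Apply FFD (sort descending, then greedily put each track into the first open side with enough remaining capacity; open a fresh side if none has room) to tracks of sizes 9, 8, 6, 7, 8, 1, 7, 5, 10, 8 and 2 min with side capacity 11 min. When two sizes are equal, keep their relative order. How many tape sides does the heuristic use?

8

Sorted descending: 10, 9, 8, 8, 8, 7, 7, 6, 5, 2, 1.
  10 → side 1 (new)  [load 10/11]
  9 → side 2 (new)  [load 9/11]
  8 → side 3 (new)  [load 8/11]
  8 → side 4 (new)  [load 8/11]
  8 → side 5 (new)  [load 8/11]
  7 → side 6 (new)  [load 7/11]
  7 → side 7 (new)  [load 7/11]
  6 → side 8 (new)  [load 6/11]
  5 → side 8  [load 11/11]
  2 → side 2  [load 11/11]
  1 → side 1  [load 11/11]
8 tape sides opened.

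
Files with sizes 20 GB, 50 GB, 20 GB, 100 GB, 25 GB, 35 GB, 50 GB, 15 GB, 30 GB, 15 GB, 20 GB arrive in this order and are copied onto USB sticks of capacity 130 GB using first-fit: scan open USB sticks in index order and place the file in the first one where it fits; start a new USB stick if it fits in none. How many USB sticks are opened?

3

  20 → USB stick 1 (new)  [load 20/130]
  50 → USB stick 1  [load 70/130]
  20 → USB stick 1  [load 90/130]
  100 → USB stick 2 (new)  [load 100/130]
  25 → USB stick 1  [load 115/130]
  35 → USB stick 3 (new)  [load 35/130]
  50 → USB stick 3  [load 85/130]
  15 → USB stick 1  [load 130/130]
  30 → USB stick 2  [load 130/130]
  15 → USB stick 3  [load 100/130]
  20 → USB stick 3  [load 120/130]
3 USB sticks opened.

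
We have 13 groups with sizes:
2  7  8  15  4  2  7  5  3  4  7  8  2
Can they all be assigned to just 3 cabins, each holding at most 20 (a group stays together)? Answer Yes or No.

Total = 74; ⌈74/20⌉ = 4.
At least 4 cabins are required, but only 3 are allowed.

No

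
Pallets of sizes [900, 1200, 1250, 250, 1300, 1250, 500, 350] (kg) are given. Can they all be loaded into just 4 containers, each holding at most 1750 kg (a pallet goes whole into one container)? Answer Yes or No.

Total = 7000 kg; ⌈7000/1750⌉ = 4.
5 pallets each exceed half the capacity and cannot share a container, forcing at least 5 containers.
At least 5 containers are required, but only 4 are allowed.

No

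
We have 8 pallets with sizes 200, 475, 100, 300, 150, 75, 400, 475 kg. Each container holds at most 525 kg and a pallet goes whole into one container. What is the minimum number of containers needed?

5

Total = 475 + 475 + 400 + 300 + 200 + 150 + 100 + 75 = 2175 kg.
Lower bound: ⌈2175/525⌉ = 5 containers.
A packing using 5 containers:
  container 1: 475 = 475
  container 2: 475 = 475
  container 3: 400 + 100 = 500
  container 4: 300 + 200 = 500
  container 5: 150 + 75 = 225
This matches the lower bound, so 5 is optimal.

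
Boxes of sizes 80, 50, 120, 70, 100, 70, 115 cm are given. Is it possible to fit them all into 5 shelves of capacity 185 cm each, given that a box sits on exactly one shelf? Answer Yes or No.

Yes

A valid assignment using 4 shelves:
  shelf 1: 120 + 50 = 170
  shelf 2: 115 + 70 = 185
  shelf 3: 100 + 80 = 180
  shelf 4: 70 = 70
That uses only 4 ≤ 5, so 5 shelves are enough.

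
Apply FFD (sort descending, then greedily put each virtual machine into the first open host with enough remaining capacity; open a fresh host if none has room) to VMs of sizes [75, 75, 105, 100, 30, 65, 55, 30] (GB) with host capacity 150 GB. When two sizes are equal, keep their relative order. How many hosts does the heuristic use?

4

Sorted descending: 105, 100, 75, 75, 65, 55, 30, 30.
  105 → host 1 (new)  [load 105/150]
  100 → host 2 (new)  [load 100/150]
  75 → host 3 (new)  [load 75/150]
  75 → host 3  [load 150/150]
  65 → host 4 (new)  [load 65/150]
  55 → host 4  [load 120/150]
  30 → host 1  [load 135/150]
  30 → host 2  [load 130/150]
4 hosts opened.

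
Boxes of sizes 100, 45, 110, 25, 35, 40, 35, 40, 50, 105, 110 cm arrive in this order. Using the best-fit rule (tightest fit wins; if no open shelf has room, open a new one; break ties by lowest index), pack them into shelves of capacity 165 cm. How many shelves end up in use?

5

  100 → shelf 1 (new)  [load 100/165]
  45 → shelf 1  [load 145/165]
  110 → shelf 2 (new)  [load 110/165]
  25 → shelf 2  [load 135/165]
  35 → shelf 3 (new)  [load 35/165]
  40 → shelf 3  [load 75/165]
  35 → shelf 3  [load 110/165]
  40 → shelf 3  [load 150/165]
  50 → shelf 4 (new)  [load 50/165]
  105 → shelf 4  [load 155/165]
  110 → shelf 5 (new)  [load 110/165]
5 shelves opened.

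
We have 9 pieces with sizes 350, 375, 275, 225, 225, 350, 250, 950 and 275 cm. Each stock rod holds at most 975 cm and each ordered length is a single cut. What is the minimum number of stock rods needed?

Total = 950 + 375 + 350 + 350 + 275 + 275 + 250 + 225 + 225 = 3275 cm.
Lower bound: ⌈3275/975⌉ = 4 stock rods.
A packing using 4 stock rods:
  stock rod 1: 950 = 950
  stock rod 2: 375 + 350 + 250 = 975
  stock rod 3: 350 + 275 + 275 = 900
  stock rod 4: 225 + 225 = 450
This matches the lower bound, so 4 is optimal.

4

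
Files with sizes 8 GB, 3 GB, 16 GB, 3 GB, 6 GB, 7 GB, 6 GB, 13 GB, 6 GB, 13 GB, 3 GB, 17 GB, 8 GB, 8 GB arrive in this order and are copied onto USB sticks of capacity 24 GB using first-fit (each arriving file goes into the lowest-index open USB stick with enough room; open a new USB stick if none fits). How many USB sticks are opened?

  8 → USB stick 1 (new)  [load 8/24]
  3 → USB stick 1  [load 11/24]
  16 → USB stick 2 (new)  [load 16/24]
  3 → USB stick 1  [load 14/24]
  6 → USB stick 1  [load 20/24]
  7 → USB stick 2  [load 23/24]
  6 → USB stick 3 (new)  [load 6/24]
  13 → USB stick 3  [load 19/24]
  6 → USB stick 4 (new)  [load 6/24]
  13 → USB stick 4  [load 19/24]
  3 → USB stick 1  [load 23/24]
  17 → USB stick 5 (new)  [load 17/24]
  8 → USB stick 6 (new)  [load 8/24]
  8 → USB stick 6  [load 16/24]
6 USB sticks opened.

6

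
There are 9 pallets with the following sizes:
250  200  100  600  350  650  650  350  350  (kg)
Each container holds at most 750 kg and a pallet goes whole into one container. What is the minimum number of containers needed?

Total = 650 + 650 + 600 + 350 + 350 + 350 + 250 + 200 + 100 = 3500 kg.
Lower bound: ⌈3500/750⌉ = 5 containers.
A packing using 6 containers:
  container 1: 650 + 100 = 750
  container 2: 650 = 650
  container 3: 600 = 600
  container 4: 350 + 350 = 700
  container 5: 350 + 250 = 600
  container 6: 200 = 200
No arrangement into 5 containers stays within capacity, so 6 is optimal.

6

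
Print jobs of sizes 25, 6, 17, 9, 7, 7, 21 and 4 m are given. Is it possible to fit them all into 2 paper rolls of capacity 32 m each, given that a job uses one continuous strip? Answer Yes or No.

No

Total = 96 m; ⌈96/32⌉ = 3.
At least 3 paper rolls are required, but only 2 are allowed.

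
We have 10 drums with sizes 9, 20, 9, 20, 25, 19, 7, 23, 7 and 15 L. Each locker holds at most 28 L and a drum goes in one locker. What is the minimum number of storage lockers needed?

6

Total = 25 + 23 + 20 + 20 + 19 + 15 + 9 + 9 + 7 + 7 = 154 L.
Lower bound: ⌈154/28⌉ = 6 storage lockers.
A packing using 6 storage lockers:
  locker 1: 25 = 25
  locker 2: 23 = 23
  locker 3: 20 + 7 = 27
  locker 4: 20 + 7 = 27
  locker 5: 19 + 9 = 28
  locker 6: 15 + 9 = 24
This matches the lower bound, so 6 is optimal.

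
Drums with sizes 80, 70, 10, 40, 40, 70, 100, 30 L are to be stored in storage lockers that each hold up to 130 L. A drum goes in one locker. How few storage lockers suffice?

4

Total = 100 + 80 + 70 + 70 + 40 + 40 + 30 + 10 = 440 L.
Lower bound: ⌈440/130⌉ = 4 storage lockers.
A packing using 4 storage lockers:
  locker 1: 100 + 30 = 130
  locker 2: 80 + 40 + 10 = 130
  locker 3: 70 + 40 = 110
  locker 4: 70 = 70
This matches the lower bound, so 4 is optimal.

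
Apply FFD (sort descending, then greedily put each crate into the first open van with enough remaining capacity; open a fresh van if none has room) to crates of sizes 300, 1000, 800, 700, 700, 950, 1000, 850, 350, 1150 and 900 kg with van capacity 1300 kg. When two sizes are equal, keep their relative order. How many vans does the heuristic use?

Sorted descending: 1150, 1000, 1000, 950, 900, 850, 800, 700, 700, 350, 300.
  1150 → van 1 (new)  [load 1150/1300]
  1000 → van 2 (new)  [load 1000/1300]
  1000 → van 3 (new)  [load 1000/1300]
  950 → van 4 (new)  [load 950/1300]
  900 → van 5 (new)  [load 900/1300]
  850 → van 6 (new)  [load 850/1300]
  800 → van 7 (new)  [load 800/1300]
  700 → van 8 (new)  [load 700/1300]
  700 → van 9 (new)  [load 700/1300]
  350 → van 4  [load 1300/1300]
  300 → van 2  [load 1300/1300]
9 vans opened.

9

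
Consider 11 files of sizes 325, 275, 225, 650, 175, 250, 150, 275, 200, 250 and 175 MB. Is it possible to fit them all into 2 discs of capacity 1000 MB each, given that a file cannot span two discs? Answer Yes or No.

Total = 2950 MB; ⌈2950/1000⌉ = 3.
At least 3 discs are required, but only 2 are allowed.

No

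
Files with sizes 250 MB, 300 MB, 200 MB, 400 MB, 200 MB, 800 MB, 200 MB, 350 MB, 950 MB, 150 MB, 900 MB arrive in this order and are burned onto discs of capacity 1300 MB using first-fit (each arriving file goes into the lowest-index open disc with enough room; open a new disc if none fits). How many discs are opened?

4

  250 → disc 1 (new)  [load 250/1300]
  300 → disc 1  [load 550/1300]
  200 → disc 1  [load 750/1300]
  400 → disc 1  [load 1150/1300]
  200 → disc 2 (new)  [load 200/1300]
  800 → disc 2  [load 1000/1300]
  200 → disc 2  [load 1200/1300]
  350 → disc 3 (new)  [load 350/1300]
  950 → disc 3  [load 1300/1300]
  150 → disc 1  [load 1300/1300]
  900 → disc 4 (new)  [load 900/1300]
4 discs opened.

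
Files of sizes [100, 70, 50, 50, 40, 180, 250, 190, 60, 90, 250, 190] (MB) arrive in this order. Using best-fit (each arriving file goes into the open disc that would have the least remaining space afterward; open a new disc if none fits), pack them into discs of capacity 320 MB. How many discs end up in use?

6

  100 → disc 1 (new)  [load 100/320]
  70 → disc 1  [load 170/320]
  50 → disc 1  [load 220/320]
  50 → disc 1  [load 270/320]
  40 → disc 1  [load 310/320]
  180 → disc 2 (new)  [load 180/320]
  250 → disc 3 (new)  [load 250/320]
  190 → disc 4 (new)  [load 190/320]
  60 → disc 3  [load 310/320]
  90 → disc 4  [load 280/320]
  250 → disc 5 (new)  [load 250/320]
  190 → disc 6 (new)  [load 190/320]
6 discs opened.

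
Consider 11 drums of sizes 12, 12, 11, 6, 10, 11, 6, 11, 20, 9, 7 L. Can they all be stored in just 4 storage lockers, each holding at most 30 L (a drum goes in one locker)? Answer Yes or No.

Yes

A valid assignment using 4 storage lockers:
  locker 1: 20 + 10 = 30
  locker 2: 12 + 12 + 6 = 30
  locker 3: 11 + 11 + 7 = 29
  locker 4: 11 + 9 + 6 = 26
Every load is within 30 L, so 4 storage lockers suffice.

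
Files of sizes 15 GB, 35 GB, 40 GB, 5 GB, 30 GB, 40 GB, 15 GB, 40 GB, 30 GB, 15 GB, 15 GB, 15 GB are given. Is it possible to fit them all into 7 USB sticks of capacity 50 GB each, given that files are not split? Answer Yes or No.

Yes

A valid assignment using 7 USB sticks:
  USB stick 1: 40 + 5 = 45
  USB stick 2: 40 = 40
  USB stick 3: 40 = 40
  USB stick 4: 35 + 15 = 50
  USB stick 5: 30 + 15 = 45
  USB stick 6: 30 + 15 = 45
  USB stick 7: 15 + 15 = 30
Every load is within 50 GB, so 7 USB sticks suffice.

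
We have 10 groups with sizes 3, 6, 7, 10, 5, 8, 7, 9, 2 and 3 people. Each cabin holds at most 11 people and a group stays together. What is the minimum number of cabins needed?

Total = 10 + 9 + 8 + 7 + 7 + 6 + 5 + 3 + 3 + 2 = 60 people.
Lower bound: ⌈60/11⌉ = 6 cabins.
A packing using 6 cabins:
  cabin 1: 10 = 10
  cabin 2: 9 + 2 = 11
  cabin 3: 8 + 3 = 11
  cabin 4: 7 + 3 = 10
  cabin 5: 7 = 7
  cabin 6: 6 + 5 = 11
This matches the lower bound, so 6 is optimal.

6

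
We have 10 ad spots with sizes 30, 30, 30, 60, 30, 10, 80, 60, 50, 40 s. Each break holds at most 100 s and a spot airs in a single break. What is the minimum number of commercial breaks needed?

5

Total = 80 + 60 + 60 + 50 + 40 + 30 + 30 + 30 + 30 + 10 = 420 s.
Lower bound: ⌈420/100⌉ = 5 commercial breaks.
A packing using 5 commercial breaks:
  break 1: 80 + 10 = 90
  break 2: 60 + 40 = 100
  break 3: 60 + 30 = 90
  break 4: 50 + 30 = 80
  break 5: 30 + 30 = 60
This matches the lower bound, so 5 is optimal.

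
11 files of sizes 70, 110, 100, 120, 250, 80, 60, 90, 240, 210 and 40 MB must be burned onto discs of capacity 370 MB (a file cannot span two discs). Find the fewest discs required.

Total = 250 + 240 + 210 + 120 + 110 + 100 + 90 + 80 + 70 + 60 + 40 = 1370 MB.
Lower bound: ⌈1370/370⌉ = 4 discs.
A packing using 4 discs:
  disc 1: 250 + 120 = 370
  disc 2: 240 + 110 = 350
  disc 3: 210 + 100 + 60 = 370
  disc 4: 90 + 80 + 70 + 40 = 280
This matches the lower bound, so 4 is optimal.

4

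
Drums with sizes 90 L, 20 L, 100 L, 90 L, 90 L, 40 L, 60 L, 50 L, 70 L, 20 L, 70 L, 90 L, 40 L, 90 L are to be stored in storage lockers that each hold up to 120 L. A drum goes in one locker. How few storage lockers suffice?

Total = 100 + 90 + 90 + 90 + 90 + 90 + 70 + 70 + 60 + 50 + 40 + 40 + 20 + 20 = 920 L.
Lower bound: ⌈920/120⌉ = 8 storage lockers.
A packing using 9 storage lockers:
  locker 1: 100 + 20 = 120
  locker 2: 90 + 20 = 110
  locker 3: 90 = 90
  locker 4: 90 = 90
  locker 5: 90 = 90
  locker 6: 90 = 90
  locker 7: 70 + 50 = 120
  locker 8: 70 + 40 = 110
  locker 9: 60 + 40 = 100
No arrangement into 8 storage lockers stays within capacity, so 9 is optimal.

9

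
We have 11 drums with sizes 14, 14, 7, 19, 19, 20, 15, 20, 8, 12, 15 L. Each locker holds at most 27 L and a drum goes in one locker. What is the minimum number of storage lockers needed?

8

Total = 20 + 20 + 19 + 19 + 15 + 15 + 14 + 14 + 12 + 8 + 7 = 163 L.
Lower bound: ⌈163/27⌉ = 7 storage lockers.
Also, 8 drums each exceed 27/2 L, and no two of those can share a locker, so at least 8 storage lockers are needed.
A packing using 8 storage lockers:
  locker 1: 20 + 7 = 27
  locker 2: 20 = 20
  locker 3: 19 + 8 = 27
  locker 4: 19 = 19
  locker 5: 15 + 12 = 27
  locker 6: 15 = 15
  locker 7: 14 = 14
  locker 8: 14 = 14
This matches the lower bound, so 8 is optimal.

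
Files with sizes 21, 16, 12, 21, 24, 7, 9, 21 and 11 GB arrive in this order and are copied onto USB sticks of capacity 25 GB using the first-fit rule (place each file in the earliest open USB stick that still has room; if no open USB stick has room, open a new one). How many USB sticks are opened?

  21 → USB stick 1 (new)  [load 21/25]
  16 → USB stick 2 (new)  [load 16/25]
  12 → USB stick 3 (new)  [load 12/25]
  21 → USB stick 4 (new)  [load 21/25]
  24 → USB stick 5 (new)  [load 24/25]
  7 → USB stick 2  [load 23/25]
  9 → USB stick 3  [load 21/25]
  21 → USB stick 6 (new)  [load 21/25]
  11 → USB stick 7 (new)  [load 11/25]
7 USB sticks opened.

7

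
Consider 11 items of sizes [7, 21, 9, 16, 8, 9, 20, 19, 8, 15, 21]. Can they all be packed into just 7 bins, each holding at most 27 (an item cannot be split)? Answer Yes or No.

Yes

A valid assignment using 7 bins:
  bin 1: 21 = 21
  bin 2: 21 = 21
  bin 3: 20 + 7 = 27
  bin 4: 19 + 8 = 27
  bin 5: 16 + 9 = 25
  bin 6: 15 + 9 = 24
  bin 7: 8 = 8
Every load is within 27, so 7 bins suffice.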